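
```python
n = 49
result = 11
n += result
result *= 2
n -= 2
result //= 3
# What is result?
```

Trace:
`n = 49` → n = 49
`result = 11` → result = 11
`n += result` → n = 60
`result *= 2` → result = 22
`n -= 2` → n = 58
`result //= 3` → result = 7
So result = 7

Answer: 7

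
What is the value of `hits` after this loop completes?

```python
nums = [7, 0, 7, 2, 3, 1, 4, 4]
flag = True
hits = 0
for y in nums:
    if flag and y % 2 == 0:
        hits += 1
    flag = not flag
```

Count even values at even positions
`hits` takes the values: 0 → 1

Answer: 1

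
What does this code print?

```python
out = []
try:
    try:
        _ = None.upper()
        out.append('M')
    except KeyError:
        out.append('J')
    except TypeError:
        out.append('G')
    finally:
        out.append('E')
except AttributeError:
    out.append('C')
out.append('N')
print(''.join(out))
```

Execution trace: 'E' (finally) → 'C' (outer except AttributeError) → 'N' (after the try/except). Output: ECN

Answer: ECN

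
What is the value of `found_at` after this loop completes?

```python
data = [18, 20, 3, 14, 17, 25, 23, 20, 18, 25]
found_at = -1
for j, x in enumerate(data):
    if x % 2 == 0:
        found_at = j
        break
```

First even number index in [18, 20, 3, 14, 17, 25, 23, 20, 18, 25]
`found_at` takes the values: -1 → 0

Answer: 0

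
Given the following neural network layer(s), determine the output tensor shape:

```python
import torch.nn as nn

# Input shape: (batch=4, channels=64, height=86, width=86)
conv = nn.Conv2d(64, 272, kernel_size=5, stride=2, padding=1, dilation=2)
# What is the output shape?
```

Input: (4, 64, 86, 86) -> Output: (4, 272, 40, 40)

Answer: (4, 272, 40, 40)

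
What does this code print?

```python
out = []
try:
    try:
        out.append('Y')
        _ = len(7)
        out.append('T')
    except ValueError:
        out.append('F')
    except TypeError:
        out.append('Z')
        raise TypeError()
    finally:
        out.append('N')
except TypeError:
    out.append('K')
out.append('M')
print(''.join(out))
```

Execution trace: 'Y' (inner try body) → 'Z' (inner except TypeError) → 'N' (inner finally) → 'K' (outer except TypeError) → 'M' (after the try/except). Output: YZNKM

Answer: YZNKM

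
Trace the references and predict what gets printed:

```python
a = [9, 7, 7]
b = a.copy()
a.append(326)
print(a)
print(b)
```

Key concept: list.copy() creates independent copy.
Step by step:
`a = [9, 7, 7]` → a = [9, 7, 7]
`b = a.copy()` → b = [9, 7, 7]
`a.append(326)` → a = [9, 7, 7, 326]
`print(a)` → prints [9, 7, 7, 326]
`print(b)` → prints [9, 7, 7]

Answer:
[9, 7, 7, 326]
[9, 7, 7]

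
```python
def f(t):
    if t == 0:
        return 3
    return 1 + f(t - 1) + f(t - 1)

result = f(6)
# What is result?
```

f(t) = 1 + 2·f(t-1), f(0)=3. Closed form: (3+1)·2^6 - 1 = 255.

Answer: 255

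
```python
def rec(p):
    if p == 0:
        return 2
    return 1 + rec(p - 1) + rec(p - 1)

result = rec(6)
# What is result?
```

rec(p) = 1 + 2·rec(p-1), rec(0)=2. Closed form: (2+1)·2^6 - 1 = 191.

Answer: 191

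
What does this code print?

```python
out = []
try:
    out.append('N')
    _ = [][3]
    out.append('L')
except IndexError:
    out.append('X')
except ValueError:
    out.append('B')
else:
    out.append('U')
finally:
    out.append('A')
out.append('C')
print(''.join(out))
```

Execution trace: 'N' (try body) → 'X' (except IndexError) → 'A' (finally) → 'C' (after the try/except). Output: NXAC

Answer: NXAC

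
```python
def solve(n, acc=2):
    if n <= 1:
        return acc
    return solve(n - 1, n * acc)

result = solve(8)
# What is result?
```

Accumulator trace (n, acc): (8, 2) -> (7, 16) -> (6, 112) -> (5, 672) -> (4, 3360) -> (3, 13440) -> (2, 40320) -> (1, 80640) -> return 80640

Answer: 80640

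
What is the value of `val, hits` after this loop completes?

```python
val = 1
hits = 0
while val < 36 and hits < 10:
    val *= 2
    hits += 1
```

Double until >= 36 or 10 iterations
`val, hits` takes the values: (1, 0) → (2, 0) → (2, 1) → (4, 1) → (4, 2) → (8, 2) → (8, 3) → (16, 3) → (16, 4) → (32, 4) → (32, 5) → (64, 5) → (64, 6)

Answer: 64, 6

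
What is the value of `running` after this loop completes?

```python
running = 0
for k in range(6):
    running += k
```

Sum of 0 to 5 = 15
`running` takes the values: 0 → 1 → 3 → 6 → 10 → 15

Answer: 15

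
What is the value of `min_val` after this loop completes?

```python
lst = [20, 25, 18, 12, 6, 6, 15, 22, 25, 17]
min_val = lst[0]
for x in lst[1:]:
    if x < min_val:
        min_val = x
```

Minimum of [20, 25, 18, 12, 6, 6, 15, 22, 25, 17]
`min_val` takes the values: 20 → 18 → 12 → 6

Answer: 6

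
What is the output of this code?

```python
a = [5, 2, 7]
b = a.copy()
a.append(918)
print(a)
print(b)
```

Key concept: list.copy() creates independent copy.
Step by step:
`a = [5, 2, 7]` → a = [5, 2, 7]
`b = a.copy()` → b = [5, 2, 7]
`a.append(918)` → a = [5, 2, 7, 918]
`print(a)` → prints [5, 2, 7, 918]
`print(b)` → prints [5, 2, 7]

Answer:
[5, 2, 7, 918]
[5, 2, 7]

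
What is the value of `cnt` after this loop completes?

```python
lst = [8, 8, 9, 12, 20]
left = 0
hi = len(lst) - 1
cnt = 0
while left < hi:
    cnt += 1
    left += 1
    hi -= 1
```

Iterations until pointers meet (list length 5)
`cnt` takes the values: 0 → 1 → 2

Answer: 2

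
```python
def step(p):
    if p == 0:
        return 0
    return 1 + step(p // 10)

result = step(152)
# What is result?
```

Count of digits of 152: 3

Answer: 3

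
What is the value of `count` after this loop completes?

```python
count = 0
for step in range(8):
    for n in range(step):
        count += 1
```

Triangle number: 0+1+2+...+7
`count` takes the values: 0 → 1 → 2 → 3 → 4 → 5 → 6 → 7 → 8 → 9 → 10 → 11 → 12 → 13 → 14 → 15 → 16 → 17 → 18 → 19 → 20 → 21 → 22 → 23 → 24 → 25 → 26 → 27 → 28

Answer: 28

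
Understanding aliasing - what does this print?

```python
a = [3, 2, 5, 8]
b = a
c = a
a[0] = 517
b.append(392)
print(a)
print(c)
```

Key concept: multiple aliases.
Step by step:
`a = [3, 2, 5, 8]` → a = [3, 2, 5, 8]
`b = a` → b = [3, 2, 5, 8] (same object as a)
`c = a` → c = [3, 2, 5, 8] (same object as a, b)
`a[0] = 517` → a = [517, 2, 5, 8] (same object as b, c); b = [517, 2, 5, 8] (same object as a, c); c = [517, 2, 5, 8] (same object as a, b)
`b.append(392)` → a = [517, 2, 5, 8, 392] (same object as b, c); b = [517, 2, 5, 8, 392] (same object as a, c); c = [517, 2, 5, 8, 392] (same object as a, b)
`print(a)` → prints [517, 2, 5, 8, 392]
`print(c)` → prints [517, 2, 5, 8, 392]

Answer:
[517, 2, 5, 8, 392]
[517, 2, 5, 8, 392]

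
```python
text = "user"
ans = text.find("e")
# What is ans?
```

Trace:
`text = "user"` → text = 'user'
`ans = text.find("e")` → ans = 2
So ans = 2

Answer: 2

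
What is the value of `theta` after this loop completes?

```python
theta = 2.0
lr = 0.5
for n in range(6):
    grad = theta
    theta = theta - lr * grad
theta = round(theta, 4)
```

Gradient descent: w = 2.0 * (1 - 0.5)^6
`theta` takes the values: 2.0 → 1.0 → 0.5 → 0.25 → 0.125 → 0.0625 → 0.03125 → 0.0312

Answer: 0.0312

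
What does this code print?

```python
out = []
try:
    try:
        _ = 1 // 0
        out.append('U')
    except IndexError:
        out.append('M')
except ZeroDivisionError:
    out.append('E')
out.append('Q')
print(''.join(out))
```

Execution trace: 'E' (outer except ZeroDivisionError) → 'Q' (after the try/except). Output: EQ

Answer: EQ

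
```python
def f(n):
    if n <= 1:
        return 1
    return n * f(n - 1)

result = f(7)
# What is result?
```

f(7) = 7 * 6 * 5 * 4 * 3 * 2 * 1 = 5040

Answer: 5040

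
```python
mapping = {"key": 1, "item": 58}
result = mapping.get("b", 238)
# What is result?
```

Trace:
`mapping = {"key": 1, "item": 58}` → mapping = {'key': 1, 'item': 58}
`result = mapping.get("b", 238)` → result = 238
So result = 238

Answer: 238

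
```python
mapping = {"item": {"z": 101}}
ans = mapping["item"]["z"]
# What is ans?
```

Trace:
`mapping = {"item": {"z": 101}}` → mapping = {'item': {'z': 101}}
`ans = mapping["item"]["z"]` → ans = 101
So ans = 101

Answer: 101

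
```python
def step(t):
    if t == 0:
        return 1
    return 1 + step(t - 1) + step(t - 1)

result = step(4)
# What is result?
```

step(t) = 1 + 2·step(t-1), step(0)=1. Closed form: (1+1)·2^4 - 1 = 31.

Answer: 31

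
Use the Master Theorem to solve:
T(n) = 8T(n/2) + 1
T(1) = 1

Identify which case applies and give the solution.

a=8, b=2, f(n)=1. log_2(8) = 3. Since c=0 < 3, Case 1 applies: T(n) = Θ(n^log_b(a)) = O(n^3).

Answer: O(n^3) - Case 1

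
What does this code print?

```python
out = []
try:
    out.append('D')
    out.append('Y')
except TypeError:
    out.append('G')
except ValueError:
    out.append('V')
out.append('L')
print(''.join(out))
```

Execution trace: 'D' (try body) → 'Y' (try body, no exception) → 'L' (after the try/except). Output: DYL

Answer: DYL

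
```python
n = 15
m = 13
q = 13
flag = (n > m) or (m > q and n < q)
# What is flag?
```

Trace:
`n = 15` → n = 15
`m = 13` → m = 13
`q = 13` → q = 13
`flag = (n > m) or (m > q and n < q)` → flag = True
So flag = True

Answer: True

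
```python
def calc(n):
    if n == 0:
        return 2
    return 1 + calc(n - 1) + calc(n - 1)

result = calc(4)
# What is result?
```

calc(n) = 1 + 2·calc(n-1), calc(0)=2. Closed form: (2+1)·2^4 - 1 = 47.

Answer: 47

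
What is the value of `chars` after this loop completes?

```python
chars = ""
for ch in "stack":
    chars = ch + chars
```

Reverse 'stack'
`chars` takes the values: "" → "s" → "ts" → "ats" → "cats" → "kcats"

Answer: "kcats"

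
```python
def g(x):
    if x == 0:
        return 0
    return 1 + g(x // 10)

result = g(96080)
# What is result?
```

Count of digits of 96080: 5

Answer: 5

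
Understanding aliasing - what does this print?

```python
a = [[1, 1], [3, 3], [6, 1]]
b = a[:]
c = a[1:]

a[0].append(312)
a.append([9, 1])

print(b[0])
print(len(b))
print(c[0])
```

Key concept: slice with nested mutation.
Step by step:
`a = [[1, 1], [3, 3], [6, 1]]` → a = [[1, 1], [3, 3], [6, 1]]
`b = a[:]` → b = [[1, 1], [3, 3], [6, 1]]
`c = a[1:]` → c = [[3, 3], [6, 1]]
`a[0].append(312)` → a = [[1, 1, 312], [3, 3], [6, 1]]; b = [[1, 1, 312], [3, 3], [6, 1]]
`a.append([9, 1])` → a = [[1, 1, 312], [3, 3], [6, 1], [9, 1]]
`print(b[0])` → prints [1, 1, 312]
`print(len(b))` → prints 3
`print(c[0])` → prints [3, 3]

Answer:
[1, 1, 312]
3
[3, 3]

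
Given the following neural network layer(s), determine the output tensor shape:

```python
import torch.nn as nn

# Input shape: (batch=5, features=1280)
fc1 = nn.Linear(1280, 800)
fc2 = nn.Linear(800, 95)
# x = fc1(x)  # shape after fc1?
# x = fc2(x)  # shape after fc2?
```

Input: (5, 1280) -> after fc1: (5, 800) -> Output: (5, 95)

Answer: (5, 95)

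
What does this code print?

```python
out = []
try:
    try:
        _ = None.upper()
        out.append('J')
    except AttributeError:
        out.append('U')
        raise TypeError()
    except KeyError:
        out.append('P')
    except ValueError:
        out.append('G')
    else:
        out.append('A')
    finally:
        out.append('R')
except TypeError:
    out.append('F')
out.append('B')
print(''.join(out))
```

Execution trace: 'U' (inner except AttributeError) → 'R' (inner finally) → 'F' (outer except TypeError) → 'B' (after the try/except). Output: URFB

Answer: URFB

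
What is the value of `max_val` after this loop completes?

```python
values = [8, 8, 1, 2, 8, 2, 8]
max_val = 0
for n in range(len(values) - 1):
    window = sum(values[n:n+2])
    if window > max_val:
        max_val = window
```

Max sum of 2-element window in [8, 8, 1, 2, 8, 2, 8]
`max_val` takes the values: 0 → 16

Answer: 16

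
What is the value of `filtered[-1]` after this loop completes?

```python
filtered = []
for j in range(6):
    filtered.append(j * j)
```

Last element of squares 0 to 5
`filtered` takes the values: [] → [0] → [0, 1] → [0, 1, 4] → [0, 1, 4, 9] → [0, 1, 4, 9, 16] → [0, 1, 4, 9, 16, 25]
So `filtered[-1]` = 25

Answer: 25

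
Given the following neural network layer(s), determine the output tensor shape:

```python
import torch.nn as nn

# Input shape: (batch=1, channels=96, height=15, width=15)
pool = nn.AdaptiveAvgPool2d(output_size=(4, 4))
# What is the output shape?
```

Input: (1, 96, 15, 15) -> Output: (1, 96, 4, 4)

Answer: (1, 96, 4, 4)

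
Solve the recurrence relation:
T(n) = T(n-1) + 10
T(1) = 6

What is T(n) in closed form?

Unrolling: T(n) = T(1) + 10·(n-1) = 6 + 10(n-1) = 10n - 4.

Answer: T(n) = 10n - 4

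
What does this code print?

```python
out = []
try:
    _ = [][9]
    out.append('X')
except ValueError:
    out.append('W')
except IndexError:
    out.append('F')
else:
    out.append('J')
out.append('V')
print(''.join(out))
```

Execution trace: 'F' (except IndexError) → 'V' (after the try/except). Output: FV

Answer: FV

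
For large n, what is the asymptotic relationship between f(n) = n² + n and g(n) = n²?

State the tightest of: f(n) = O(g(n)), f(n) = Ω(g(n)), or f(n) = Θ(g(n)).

n² + n vs n²: f(n) = Θ(g(n)) — they are asymptotically equivalent (lower-order n term is dominated).

Answer: f(n) = Θ(g(n)) — they are asymptotically equivalent (lower-order n term is dominated).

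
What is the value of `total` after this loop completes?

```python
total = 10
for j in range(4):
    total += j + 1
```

Start at 10, add 1 to 4 = 20
`total` takes the values: 10 → 11 → 13 → 16 → 20

Answer: 20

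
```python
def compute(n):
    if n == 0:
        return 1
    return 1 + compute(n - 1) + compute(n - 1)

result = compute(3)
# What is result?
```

compute(n) = 1 + 2·compute(n-1), compute(0)=1. Closed form: (1+1)·2^3 - 1 = 15.

Answer: 15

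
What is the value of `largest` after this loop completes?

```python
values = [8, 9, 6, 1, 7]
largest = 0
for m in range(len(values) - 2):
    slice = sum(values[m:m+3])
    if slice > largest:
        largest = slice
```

Max sum of 3-element window in [8, 9, 6, 1, 7]
`largest` takes the values: 0 → 23

Answer: 23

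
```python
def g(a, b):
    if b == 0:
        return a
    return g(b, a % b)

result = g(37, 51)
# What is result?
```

g(37, 51) -> g(51, 37) -> g(37, 14) -> g(14, 9) -> g(9, 5) -> g(5, 4) -> g(4, 1) -> g(1, 0) -> 1

Answer: 1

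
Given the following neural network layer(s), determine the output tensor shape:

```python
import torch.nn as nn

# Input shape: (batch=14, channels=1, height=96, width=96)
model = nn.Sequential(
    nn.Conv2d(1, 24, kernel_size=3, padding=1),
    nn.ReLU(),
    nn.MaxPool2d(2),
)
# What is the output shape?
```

Input: (14, 1, 96, 96) -> after Conv2d: (14, 24, 96, 96) -> after ReLU: (14, 24, 96, 96) -> Output: (14, 24, 48, 48)

Answer: (14, 24, 48, 48)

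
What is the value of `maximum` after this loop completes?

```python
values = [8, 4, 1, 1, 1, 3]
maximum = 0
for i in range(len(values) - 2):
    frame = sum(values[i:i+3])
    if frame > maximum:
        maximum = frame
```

Max sum of 3-element window in [8, 4, 1, 1, 1, 3]
`maximum` takes the values: 0 → 13

Answer: 13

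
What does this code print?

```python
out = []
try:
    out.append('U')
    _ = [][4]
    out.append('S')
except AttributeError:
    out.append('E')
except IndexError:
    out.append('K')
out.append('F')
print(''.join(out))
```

Execution trace: 'U' (try body) → 'K' (except IndexError) → 'F' (after the try/except). Output: UKF

Answer: UKF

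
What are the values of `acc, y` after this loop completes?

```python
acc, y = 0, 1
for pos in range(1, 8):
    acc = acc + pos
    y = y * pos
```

Sum and factorial of 1 to 7
`acc, y` takes the values: (0, 1) → (1, 1) → (3, 1) → (3, 2) → (6, 2) → (6, 6) → (10, 6) → (10, 24) → (15, 24) → (15, 120) → (21, 120) → (21, 720) → (28, 720) → (28, 5040)

Answer: 28, 5040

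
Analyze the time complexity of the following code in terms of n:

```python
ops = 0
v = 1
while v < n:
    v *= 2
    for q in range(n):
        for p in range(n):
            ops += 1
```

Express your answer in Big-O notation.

Each loop level contributes: log n × n × n. Multiplying the contributions gives O(n^2 log n).

Answer: O(n^2 log n)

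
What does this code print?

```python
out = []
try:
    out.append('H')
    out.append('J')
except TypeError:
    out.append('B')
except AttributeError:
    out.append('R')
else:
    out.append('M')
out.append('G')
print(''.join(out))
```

Execution trace: 'H' (try body) → 'J' (try body, no exception) → 'M' (else) → 'G' (after the try/except). Output: HJMG

Answer: HJMG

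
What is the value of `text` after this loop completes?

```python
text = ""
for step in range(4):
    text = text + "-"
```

Repeat '-' 4 times
`text` takes the values: "" → "-" → "--" → "---" → "----"

Answer: "----"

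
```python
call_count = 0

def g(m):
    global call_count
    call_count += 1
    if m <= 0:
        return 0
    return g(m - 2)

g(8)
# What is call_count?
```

Linear recursion stepping by 2: 5 calls from m=8 down to ≤0.

Answer: 5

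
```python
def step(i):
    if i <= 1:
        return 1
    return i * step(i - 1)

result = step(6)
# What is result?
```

step(6) = 6 * 5 * 4 * 3 * 2 * 1 = 720

Answer: 720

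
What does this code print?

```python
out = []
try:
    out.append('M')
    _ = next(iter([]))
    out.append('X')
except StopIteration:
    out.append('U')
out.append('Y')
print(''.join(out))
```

Execution trace: 'M' (try body) → 'U' (except StopIteration) → 'Y' (after the try/except). Output: MUY

Answer: MUY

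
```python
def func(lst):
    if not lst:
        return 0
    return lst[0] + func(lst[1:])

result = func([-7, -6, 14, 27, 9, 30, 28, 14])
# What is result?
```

(-7) + (-6) + 14 + 27 + 9 + 30 + 28 + 14 + 0 = 109

Answer: 109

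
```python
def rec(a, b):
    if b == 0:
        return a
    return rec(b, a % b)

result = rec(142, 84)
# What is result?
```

rec(142, 84) -> rec(84, 58) -> rec(58, 26) -> rec(26, 6) -> rec(6, 2) -> rec(2, 0) -> 2

Answer: 2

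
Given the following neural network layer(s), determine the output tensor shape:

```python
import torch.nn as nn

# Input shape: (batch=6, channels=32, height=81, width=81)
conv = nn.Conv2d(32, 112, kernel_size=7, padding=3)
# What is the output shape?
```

Input: (6, 32, 81, 81) -> Output: (6, 112, 81, 81)

Answer: (6, 112, 81, 81)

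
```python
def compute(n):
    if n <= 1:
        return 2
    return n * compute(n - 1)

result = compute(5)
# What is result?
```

compute(5) = 5 * 4 * 3 * 2 * 2 = 240

Answer: 240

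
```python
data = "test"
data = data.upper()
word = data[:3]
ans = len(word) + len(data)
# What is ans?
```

Trace:
`data = "test"` → data = 'test'
`data = data.upper()` → data = 'TEST'
`word = data[:3]` → word = 'TES'
`ans = len(word) + len(data)` → ans = 7
So ans = 7

Answer: 7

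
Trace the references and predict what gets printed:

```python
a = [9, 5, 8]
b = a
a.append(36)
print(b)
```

Key concept: basic list aliasing.
Step by step:
`a = [9, 5, 8]` → a = [9, 5, 8]
`b = a` → b = [9, 5, 8] (same object as a)
`a.append(36)` → a = [9, 5, 8, 36] (same object as b); b = [9, 5, 8, 36] (same object as a)
`print(b)` → prints [9, 5, 8, 36]

Answer: [9, 5, 8, 36]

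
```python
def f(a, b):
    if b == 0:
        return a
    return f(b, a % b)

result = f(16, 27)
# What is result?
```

f(16, 27) -> f(27, 16) -> f(16, 11) -> f(11, 5) -> f(5, 1) -> f(1, 0) -> 1

Answer: 1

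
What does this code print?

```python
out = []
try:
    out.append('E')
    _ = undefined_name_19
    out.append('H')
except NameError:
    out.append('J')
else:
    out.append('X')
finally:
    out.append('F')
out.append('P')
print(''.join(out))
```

Execution trace: 'E' (try body) → 'J' (except NameError) → 'F' (finally) → 'P' (after the try/except). Output: EJFP

Answer: EJFP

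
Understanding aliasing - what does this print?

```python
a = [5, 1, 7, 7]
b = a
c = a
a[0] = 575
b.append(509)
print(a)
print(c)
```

Key concept: multiple aliases.
Step by step:
`a = [5, 1, 7, 7]` → a = [5, 1, 7, 7]
`b = a` → b = [5, 1, 7, 7] (same object as a)
`c = a` → c = [5, 1, 7, 7] (same object as a, b)
`a[0] = 575` → a = [575, 1, 7, 7] (same object as b, c); b = [575, 1, 7, 7] (same object as a, c); c = [575, 1, 7, 7] (same object as a, b)
`b.append(509)` → a = [575, 1, 7, 7, 509] (same object as b, c); b = [575, 1, 7, 7, 509] (same object as a, c); c = [575, 1, 7, 7, 509] (same object as a, b)
`print(a)` → prints [575, 1, 7, 7, 509]
`print(c)` → prints [575, 1, 7, 7, 509]

Answer:
[575, 1, 7, 7, 509]
[575, 1, 7, 7, 509]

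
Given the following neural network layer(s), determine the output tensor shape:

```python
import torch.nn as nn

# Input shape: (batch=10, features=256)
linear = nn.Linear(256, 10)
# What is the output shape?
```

Input: (10, 256) -> Output: (10, 10)

Answer: (10, 10)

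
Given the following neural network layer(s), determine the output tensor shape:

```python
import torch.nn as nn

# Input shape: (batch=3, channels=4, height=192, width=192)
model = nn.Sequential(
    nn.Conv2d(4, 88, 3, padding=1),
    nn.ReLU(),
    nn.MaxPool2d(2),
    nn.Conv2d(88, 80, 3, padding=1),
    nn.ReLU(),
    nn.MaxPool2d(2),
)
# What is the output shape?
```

Input: (3, 4, 192, 192) -> after first Conv2d: (3, 88, 192, 192) -> after first MaxPool2d: (3, 88, 96, 96) -> after second Conv2d: (3, 80, 96, 96) -> Output: (3, 80, 48, 48)

Answer: (3, 80, 48, 48)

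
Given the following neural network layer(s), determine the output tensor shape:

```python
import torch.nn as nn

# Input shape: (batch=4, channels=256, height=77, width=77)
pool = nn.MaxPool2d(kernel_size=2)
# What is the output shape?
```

Input: (4, 256, 77, 77) -> Output: (4, 256, 38, 38)

Answer: (4, 256, 38, 38)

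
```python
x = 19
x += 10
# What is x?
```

Trace:
`x = 19` → x = 19
`x += 10` → x = 29
So x = 29

Answer: 29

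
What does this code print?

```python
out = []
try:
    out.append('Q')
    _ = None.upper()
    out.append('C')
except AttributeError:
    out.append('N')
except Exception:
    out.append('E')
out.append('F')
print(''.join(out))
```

Execution trace: 'Q' (try body) → 'N' (except AttributeError) → 'F' (after the try/except). Output: QNF

Answer: QNF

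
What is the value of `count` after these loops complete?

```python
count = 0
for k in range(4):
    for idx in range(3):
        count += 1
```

4 * 3 = 12
`count` takes the values: 0 → 1 → 2 → 3 → 4 → 5 → 6 → 7 → 8 → 9 → 10 → 11 → 12

Answer: 12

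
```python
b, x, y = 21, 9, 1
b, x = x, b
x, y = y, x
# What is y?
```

Trace:
`b, x, y = 21, 9, 1` → b = 21; x = 9; y = 1
`b, x = x, b` → b = 9; x = 21
`x, y = y, x` → x = 1; y = 21
So y = 21

Answer: 21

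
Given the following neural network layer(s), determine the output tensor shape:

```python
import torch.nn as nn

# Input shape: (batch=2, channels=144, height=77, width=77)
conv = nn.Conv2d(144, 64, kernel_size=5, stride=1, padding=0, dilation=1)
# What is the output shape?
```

Input: (2, 144, 77, 77) -> Output: (2, 64, 73, 73)

Answer: (2, 64, 73, 73)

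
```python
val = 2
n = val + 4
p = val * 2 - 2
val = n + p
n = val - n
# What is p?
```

Trace:
`val = 2` → val = 2
`n = val + 4` → n = 6
`p = val * 2 - 2` → p = 2
`val = n + p` → val = 8
`n = val - n` → n = 2
So p = 2

Answer: 2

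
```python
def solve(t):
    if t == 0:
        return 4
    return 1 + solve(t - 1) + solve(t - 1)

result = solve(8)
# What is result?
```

solve(t) = 1 + 2·solve(t-1), solve(0)=4. Closed form: (4+1)·2^8 - 1 = 1279.

Answer: 1279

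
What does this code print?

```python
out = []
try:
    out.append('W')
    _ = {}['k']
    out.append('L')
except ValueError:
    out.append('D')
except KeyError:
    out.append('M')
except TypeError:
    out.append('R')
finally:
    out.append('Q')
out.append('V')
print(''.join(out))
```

Execution trace: 'W' (try body) → 'M' (except KeyError) → 'Q' (finally) → 'V' (after the try/except). Output: WMQV

Answer: WMQV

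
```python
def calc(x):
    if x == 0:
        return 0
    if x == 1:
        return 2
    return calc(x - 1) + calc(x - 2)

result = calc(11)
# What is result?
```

Build up from base cases: calc(0)=0, calc(1)=2, calc(2)=2, calc(3)=4, calc(4)=6, calc(5)=10, calc(6)=16, ..., calc(11)=178

Answer: 178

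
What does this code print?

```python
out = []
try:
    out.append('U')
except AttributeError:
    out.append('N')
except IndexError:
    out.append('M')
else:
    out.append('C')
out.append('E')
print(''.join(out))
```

Execution trace: 'U' (try body, no exception) → 'C' (else) → 'E' (after the try/except). Output: UCE

Answer: UCE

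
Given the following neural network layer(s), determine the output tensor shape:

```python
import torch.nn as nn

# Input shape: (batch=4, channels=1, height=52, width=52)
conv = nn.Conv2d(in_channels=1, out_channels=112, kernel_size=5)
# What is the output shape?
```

Input: (4, 1, 52, 52) -> Output: (4, 112, 48, 48)

Answer: (4, 112, 48, 48)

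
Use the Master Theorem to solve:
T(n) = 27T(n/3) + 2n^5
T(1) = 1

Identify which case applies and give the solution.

a=27, b=3, f(n)=2n^5. log_3(27) = 3. Since c=5 > 3 and the regularity condition holds (27(n/3)^5 = (27/3^5)n^5 with 27/3^5 < 1), Case 3 applies: T(n) = Θ(f(n)) = O(n^5).

Answer: O(n^5) - Case 3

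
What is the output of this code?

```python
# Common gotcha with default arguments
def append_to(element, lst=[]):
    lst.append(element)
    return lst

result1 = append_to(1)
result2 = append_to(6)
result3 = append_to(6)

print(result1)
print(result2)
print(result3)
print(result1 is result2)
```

Key concept: mutable default argument gotcha.
Step by step:
`result1 = append_to(1)` → result1 = [1]
`result2 = append_to(6)` → result1 = [1, 6] (same object as result2); result2 = [1, 6] (same object as result1)
`result3 = append_to(6)` → result1 = [1, 6, 6] (same object as result2, result3); result2 = [1, 6, 6] (same object as result1, result3); result3 = [1, 6, 6] (same object as result1, result2)
`print(result1)` → prints [1, 6, 6]
`print(result2)` → prints [1, 6, 6]
`print(result3)` → prints [1, 6, 6]
`print(result1 is result2)` → prints True

Answer:
[1, 6, 6]
[1, 6, 6]
[1, 6, 6]
True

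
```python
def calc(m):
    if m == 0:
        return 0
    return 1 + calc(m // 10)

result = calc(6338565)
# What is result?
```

Count of digits of 6338565: 7

Answer: 7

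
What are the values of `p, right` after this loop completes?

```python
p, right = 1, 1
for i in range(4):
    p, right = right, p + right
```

Fibonacci: after 4 iterations
`p, right` takes the values: (1, 1) → (1, 2) → (2, 3) → (3, 5) → (5, 8)

Answer: 5, 8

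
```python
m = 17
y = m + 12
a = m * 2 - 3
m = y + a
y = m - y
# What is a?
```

Trace:
`m = 17` → m = 17
`y = m + 12` → y = 29
`a = m * 2 - 3` → a = 31
`m = y + a` → m = 60
`y = m - y` → y = 31
So a = 31

Answer: 31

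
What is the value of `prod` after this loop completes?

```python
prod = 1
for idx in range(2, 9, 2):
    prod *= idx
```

Product of even numbers 2 to 8
`prod` takes the values: 1 → 2 → 8 → 48 → 384

Answer: 384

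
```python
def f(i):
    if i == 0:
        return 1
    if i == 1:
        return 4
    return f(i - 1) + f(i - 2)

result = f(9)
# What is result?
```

Build up from base cases: f(0)=1, f(1)=4, f(2)=5, f(3)=9, f(4)=14, f(5)=23, f(6)=37, ..., f(9)=157

Answer: 157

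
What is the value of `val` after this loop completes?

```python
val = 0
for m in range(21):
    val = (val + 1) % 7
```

Increment mod 7, 21 times = 0
`val` takes the values: 0 → 1 → 2 → 3 → 4 → 5 → 6 → 0 → 1 → 2 → 3 → 4 → 5 → 6 → 0 → 1 → 2 → 3 → 4 → 5 → 6 → 0

Answer: 0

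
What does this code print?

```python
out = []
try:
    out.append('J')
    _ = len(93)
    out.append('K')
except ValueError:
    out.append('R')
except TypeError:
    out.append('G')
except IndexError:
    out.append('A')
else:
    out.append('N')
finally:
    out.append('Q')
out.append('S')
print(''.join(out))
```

Execution trace: 'J' (try body) → 'G' (except TypeError) → 'Q' (finally) → 'S' (after the try/except). Output: JGQS

Answer: JGQS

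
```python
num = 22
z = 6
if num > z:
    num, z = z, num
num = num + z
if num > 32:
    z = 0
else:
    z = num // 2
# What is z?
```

Trace:
`num = 22` → num = 22
`z = 6` → z = 6
`if num > z: ...` → num > z is True → num = 6; z = 22
`num = num + z` → num = 28
`if num > 32: ...` → num > 32 is False, take else branch → z = 14
So z = 14

Answer: 14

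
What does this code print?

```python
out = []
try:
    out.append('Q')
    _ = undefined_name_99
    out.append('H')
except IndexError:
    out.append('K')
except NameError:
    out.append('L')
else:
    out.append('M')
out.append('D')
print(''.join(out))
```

Execution trace: 'Q' (try body) → 'L' (except NameError) → 'D' (after the try/except). Output: QLD

Answer: QLD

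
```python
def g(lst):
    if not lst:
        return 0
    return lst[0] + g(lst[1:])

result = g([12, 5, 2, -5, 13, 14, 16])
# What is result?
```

12 + 5 + 2 + (-5) + 13 + 14 + 16 + 0 = 57

Answer: 57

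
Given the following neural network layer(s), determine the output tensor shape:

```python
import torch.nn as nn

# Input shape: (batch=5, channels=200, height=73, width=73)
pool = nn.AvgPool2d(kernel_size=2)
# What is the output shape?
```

Input: (5, 200, 73, 73) -> Output: (5, 200, 36, 36)

Answer: (5, 200, 36, 36)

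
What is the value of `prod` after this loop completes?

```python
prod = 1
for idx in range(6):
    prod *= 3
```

3^6 = 729
`prod` takes the values: 1 → 3 → 9 → 27 → 81 → 243 → 729

Answer: 729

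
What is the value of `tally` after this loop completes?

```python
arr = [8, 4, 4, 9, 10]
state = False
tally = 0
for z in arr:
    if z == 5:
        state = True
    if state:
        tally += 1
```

Count elements after first 5 in [8, 4, 4, 9, 10]
`tally` takes the values: 0

Answer: 0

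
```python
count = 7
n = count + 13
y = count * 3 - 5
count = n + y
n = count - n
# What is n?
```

Trace:
`count = 7` → count = 7
`n = count + 13` → n = 20
`y = count * 3 - 5` → y = 16
`count = n + y` → count = 36
`n = count - n` → n = 16
So n = 16

Answer: 16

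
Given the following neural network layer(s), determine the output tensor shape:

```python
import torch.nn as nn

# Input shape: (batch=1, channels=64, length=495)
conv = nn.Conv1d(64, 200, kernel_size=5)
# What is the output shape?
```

Input: (1, 64, 495) -> Output: (1, 200, 491)

Answer: (1, 200, 491)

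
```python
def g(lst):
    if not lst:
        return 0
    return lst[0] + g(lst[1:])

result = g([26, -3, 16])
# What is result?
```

26 + (-3) + 16 + 0 = 39

Answer: 39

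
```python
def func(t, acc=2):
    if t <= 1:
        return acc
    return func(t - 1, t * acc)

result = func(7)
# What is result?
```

Accumulator trace (n, acc): (7, 2) -> (6, 14) -> (5, 84) -> (4, 420) -> (3, 1680) -> (2, 5040) -> (1, 10080) -> return 10080

Answer: 10080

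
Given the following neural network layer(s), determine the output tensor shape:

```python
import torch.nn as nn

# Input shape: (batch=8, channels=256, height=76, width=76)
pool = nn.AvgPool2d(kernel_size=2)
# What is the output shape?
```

Input: (8, 256, 76, 76) -> Output: (8, 256, 38, 38)

Answer: (8, 256, 38, 38)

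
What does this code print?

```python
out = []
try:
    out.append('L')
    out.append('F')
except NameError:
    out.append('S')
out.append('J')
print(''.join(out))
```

Execution trace: 'L' (try body) → 'F' (try body, no exception) → 'J' (after the try/except). Output: LFJ

Answer: LFJ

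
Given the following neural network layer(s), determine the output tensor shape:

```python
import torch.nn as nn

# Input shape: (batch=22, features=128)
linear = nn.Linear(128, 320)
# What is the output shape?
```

Input: (22, 128) -> Output: (22, 320)

Answer: (22, 320)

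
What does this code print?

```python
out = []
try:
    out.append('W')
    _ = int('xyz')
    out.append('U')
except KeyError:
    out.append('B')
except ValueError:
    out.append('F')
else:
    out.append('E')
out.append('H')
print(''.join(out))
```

Execution trace: 'W' (try body) → 'F' (except ValueError) → 'H' (after the try/except). Output: WFH

Answer: WFH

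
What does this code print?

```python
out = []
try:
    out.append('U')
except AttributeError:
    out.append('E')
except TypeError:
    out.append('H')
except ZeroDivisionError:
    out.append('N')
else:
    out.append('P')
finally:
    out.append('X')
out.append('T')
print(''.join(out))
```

Execution trace: 'U' (try body, no exception) → 'P' (else) → 'X' (finally) → 'T' (after the try/except). Output: UPXT

Answer: UPXT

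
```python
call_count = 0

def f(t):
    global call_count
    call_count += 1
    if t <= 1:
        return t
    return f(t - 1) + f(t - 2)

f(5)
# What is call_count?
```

Calls(t) = 1 + Calls(t-1) + Calls(t-2); Calls(0)=Calls(1)=1. For t=5 this gives 15.

Answer: 15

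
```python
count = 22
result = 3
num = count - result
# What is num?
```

Trace:
`count = 22` → count = 22
`result = 3` → result = 3
`num = count - result` → num = 19
So num = 19

Answer: 19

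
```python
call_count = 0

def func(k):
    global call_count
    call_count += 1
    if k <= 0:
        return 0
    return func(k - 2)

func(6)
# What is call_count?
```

Linear recursion stepping by 2: 4 calls from k=6 down to ≤0.

Answer: 4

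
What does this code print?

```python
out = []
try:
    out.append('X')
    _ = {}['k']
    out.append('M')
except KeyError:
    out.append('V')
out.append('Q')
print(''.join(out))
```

Execution trace: 'X' (try body) → 'V' (except KeyError) → 'Q' (after the try/except). Output: XVQ

Answer: XVQ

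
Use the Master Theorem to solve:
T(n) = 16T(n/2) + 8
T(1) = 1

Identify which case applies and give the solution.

a=16, b=2, f(n)=8. log_2(16) = 4. Since c=0 < 4, Case 1 applies: T(n) = Θ(n^log_b(a)) = O(n^4).

Answer: O(n^4) - Case 1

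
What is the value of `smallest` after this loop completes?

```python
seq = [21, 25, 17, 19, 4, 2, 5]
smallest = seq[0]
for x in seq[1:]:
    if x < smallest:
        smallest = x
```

Minimum of [21, 25, 17, 19, 4, 2, 5]
`smallest` takes the values: 21 → 17 → 4 → 2

Answer: 2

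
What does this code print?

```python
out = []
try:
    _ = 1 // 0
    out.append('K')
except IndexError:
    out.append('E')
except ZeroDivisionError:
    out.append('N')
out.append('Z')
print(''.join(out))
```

Execution trace: 'N' (except ZeroDivisionError) → 'Z' (after the try/except). Output: NZ

Answer: NZ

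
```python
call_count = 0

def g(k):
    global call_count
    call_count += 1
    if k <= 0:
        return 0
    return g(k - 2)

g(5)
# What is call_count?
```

Linear recursion stepping by 2: 4 calls from k=5 down to ≤0.

Answer: 4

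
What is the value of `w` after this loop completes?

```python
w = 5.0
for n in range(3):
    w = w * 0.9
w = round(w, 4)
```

Exponential decay: 5.0 * 0.9^3
`w` takes the values: 5.0 → 4.5 → 4.05 → 3.645

Answer: 3.645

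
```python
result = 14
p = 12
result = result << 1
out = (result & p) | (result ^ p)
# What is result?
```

Trace:
`result = 14` → result = 14
`p = 12` → p = 12
`result = result << 1` → result = 28
`out = (result & p) | (result ^ p)` → out = 28
So result = 28

Answer: 28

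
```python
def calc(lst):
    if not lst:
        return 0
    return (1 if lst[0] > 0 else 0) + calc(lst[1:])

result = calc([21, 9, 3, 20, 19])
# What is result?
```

Count of positive elements in [21, 9, 3, 20, 19] = 5

Answer: 5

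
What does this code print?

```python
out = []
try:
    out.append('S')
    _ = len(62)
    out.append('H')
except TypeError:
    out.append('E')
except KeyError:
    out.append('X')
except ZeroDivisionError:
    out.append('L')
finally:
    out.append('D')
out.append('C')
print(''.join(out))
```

Execution trace: 'S' (try body) → 'E' (except TypeError) → 'D' (finally) → 'C' (after the try/except). Output: SEDC

Answer: SEDC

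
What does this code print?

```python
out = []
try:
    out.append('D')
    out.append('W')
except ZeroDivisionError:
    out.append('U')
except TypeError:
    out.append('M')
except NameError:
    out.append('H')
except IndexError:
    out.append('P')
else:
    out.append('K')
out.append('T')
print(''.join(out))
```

Execution trace: 'D' (try body) → 'W' (try body, no exception) → 'K' (else) → 'T' (after the try/except). Output: DWKT

Answer: DWKT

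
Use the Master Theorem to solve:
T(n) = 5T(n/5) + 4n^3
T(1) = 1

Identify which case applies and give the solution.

a=5, b=5, f(n)=4n^3. log_5(5) = 1. Since c=3 > 1 and the regularity condition holds (5(n/5)^3 = (5/5^3)n^3 with 5/5^3 < 1), Case 3 applies: T(n) = Θ(f(n)) = O(n^3).

Answer: O(n^3) - Case 3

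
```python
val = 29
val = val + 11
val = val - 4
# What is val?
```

Trace:
`val = 29` → val = 29
`val = val + 11` → val = 40
`val = val - 4` → val = 36
So val = 36

Answer: 36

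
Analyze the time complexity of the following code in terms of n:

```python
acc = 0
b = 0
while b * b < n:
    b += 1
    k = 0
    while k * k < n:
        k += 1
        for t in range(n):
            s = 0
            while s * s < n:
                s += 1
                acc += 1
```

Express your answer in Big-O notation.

Each loop level contributes: √n × √n × n × √n. Multiplying the contributions gives O(n^2√n).

Answer: O(n^2√n)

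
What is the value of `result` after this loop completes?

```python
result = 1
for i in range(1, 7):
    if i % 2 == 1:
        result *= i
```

Product of odd numbers 1 to 6
`result` takes the values: 1 → 3 → 15

Answer: 15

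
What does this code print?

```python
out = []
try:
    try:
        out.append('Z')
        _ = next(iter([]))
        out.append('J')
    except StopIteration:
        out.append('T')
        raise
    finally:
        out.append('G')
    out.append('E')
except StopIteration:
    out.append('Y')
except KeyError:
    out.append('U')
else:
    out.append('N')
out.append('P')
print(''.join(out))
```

Execution trace: 'Z' (inner try body) → 'T' (inner except StopIteration) → 'G' (inner finally) → 'Y' (except StopIteration) → 'P' (after the try/except). Output: ZTGYP

Answer: ZTGYP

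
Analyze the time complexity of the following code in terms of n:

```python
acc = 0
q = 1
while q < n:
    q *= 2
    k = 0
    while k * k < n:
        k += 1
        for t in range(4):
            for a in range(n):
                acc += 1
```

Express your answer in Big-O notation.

Each loop level contributes: log n × √n × 1 × n. Multiplying the contributions gives O(n√n log n).

Answer: O(n√n log n)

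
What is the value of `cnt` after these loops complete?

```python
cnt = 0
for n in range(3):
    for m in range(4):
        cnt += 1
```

3 * 4 = 12
`cnt` takes the values: 0 → 1 → 2 → 3 → 4 → 5 → 6 → 7 → 8 → 9 → 10 → 11 → 12

Answer: 12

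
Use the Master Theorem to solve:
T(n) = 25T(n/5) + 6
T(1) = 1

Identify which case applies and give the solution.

a=25, b=5, f(n)=6. log_5(25) = 2. Since c=0 < 2, Case 1 applies: T(n) = Θ(n^log_b(a)) = O(n^2).

Answer: O(n^2) - Case 1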